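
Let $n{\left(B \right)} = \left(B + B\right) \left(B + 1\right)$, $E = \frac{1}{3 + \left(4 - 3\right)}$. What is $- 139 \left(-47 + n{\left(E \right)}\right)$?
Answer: $\frac{51569}{8} \approx 6446.1$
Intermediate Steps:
$E = \frac{1}{4}$ ($E = \frac{1}{3 + \left(4 - 3\right)} = \frac{1}{3 + 1} = \frac{1}{4} \approx 0.25$)
$n{\left(B \right)} = 2 B \left(1 + B\right)$
$- 139 \left(-47 + n{\left(E \right)}\right) = - 139 \left(-47 + 2 \cdot \frac{1}{4} \left(1 + \frac{1}{4}\right)\right) = - 139 \left(-47 + 2 \cdot \frac{1}{4} \cdot \frac{5}{4}\right) = - 139 \left(-47 + \frac{5}{8}\right) = \left(-139\right) \left(- \frac{371}{8}\right) = \frac{51569}{8}$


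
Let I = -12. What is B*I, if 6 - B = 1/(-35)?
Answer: -2532/35 ≈ -72.343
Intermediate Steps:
B = 211/35 (B = 6 - 1/(-35) = 6 - 1*(-1/35) = 6 + 1/35 = 211/35 ≈ 6.0286)
B*I = (211/35)*(-12) = -2532/35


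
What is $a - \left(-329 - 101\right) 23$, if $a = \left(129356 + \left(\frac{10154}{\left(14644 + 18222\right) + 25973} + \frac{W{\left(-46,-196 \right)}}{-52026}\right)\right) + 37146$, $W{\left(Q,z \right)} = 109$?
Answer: $\frac{179988090328547}{1020385938} \approx 1.7639 \cdot 10^{5}$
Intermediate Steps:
$a = \frac{169896473401727}{1020385938}$ ($a = \left(129356 + \left(\frac{10154}{\left(14644 + 18222\right) + 25973} + \frac{109}{-52026}\right)\right) + 37146 = \left(129356 + \left(\frac{10154}{32866 + 25973} + 109 \left(- \frac{1}{52026}\right)\right)\right) + 37146 = \left(129356 - \left(\frac{109}{52026} - \frac{10154}{58839}\right)\right) + 37146 = \left(129356 + \left(10154 \cdot \frac{1}{58839} - \frac{109}{52026}\right)\right) + 37146 = \left(129356 + \left(\frac{10154}{58839} - \frac{109}{52026}\right)\right) + 37146 = \left(129356 + \frac{173952851}{1020385938}\right) + 37146 = \frac{131993217348779}{1020385938} + 37146 = \frac{169896473401727}{1020385938} \approx 1.665 \cdot 10^{5}$)
$a - \left(-329 - 101\right) 23 = \frac{169896473401727}{1020385938} - \left(-329 - 101\right) 23 = \frac{169896473401727}{1020385938} - \left(-430\right) 23 = \frac{169896473401727}{1020385938} - -9890 = \frac{169896473401727}{1020385938} + 9890 = \frac{179988090328547}{1020385938}$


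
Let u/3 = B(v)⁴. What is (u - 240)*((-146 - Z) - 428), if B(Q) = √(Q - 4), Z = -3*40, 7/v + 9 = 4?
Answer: 1731102/25 ≈ 69244.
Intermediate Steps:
v = -7/5 (v = 7/(-9 + 4) = 7/(-5) = 7*(-⅕) = -7/5 ≈ -1.4000)
Z = -120
B(Q) = √(-4 + Q)
u = 2187/25 (u = 3*(√(-4 - 7/5))⁴ = 3*(√(-27/5))⁴ = 3*(3*I*√15/5)⁴ = 3*(729/25) = 2187/25 ≈ 87.480)
(u - 240)*((-146 - Z) - 428) = (2187/25 - 240)*((-146 - 1*(-120)) - 428) = -3813*((-146 + 120) - 428)/25 = -3813*(-26 - 428)/25 = -3813/25*(-454) = 1731102/25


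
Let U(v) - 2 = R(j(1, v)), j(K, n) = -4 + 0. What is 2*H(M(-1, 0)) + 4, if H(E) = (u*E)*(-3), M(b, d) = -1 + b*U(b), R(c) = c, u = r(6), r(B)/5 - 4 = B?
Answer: -296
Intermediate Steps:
r(B) = 20 + 5*B
u = 50 (u = 20 + 5*6 = 20 + 30 = 50)
j(K, n) = -4
U(v) = -2 (U(v) = 2 - 4 = -2)
M(b, d) = -1 - 2*b (M(b, d) = -1 + b*(-2) = -1 - 2*b)
H(E) = -150*E (H(E) = (50*E)*(-3) = -150*E)
2*H(M(-1, 0)) + 4 = 2*(-150*(-1 - 2*(-1))) + 4 = 2*(-150*(-1 + 2)) + 4 = 2*(-150*1) + 4 = 2*(-150) + 4 = -300 + 4 = -296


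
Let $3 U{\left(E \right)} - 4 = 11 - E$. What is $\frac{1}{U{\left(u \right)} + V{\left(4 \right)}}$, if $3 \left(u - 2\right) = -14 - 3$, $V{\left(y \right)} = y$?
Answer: $\frac{9}{92} \approx 0.097826$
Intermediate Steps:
$u = - \frac{11}{3}$ ($u = 2 + \frac{-14 - 3}{3} = 2 + \frac{1}{3} \left(-17\right) = 2 - \frac{17}{3} = - \frac{11}{3} \approx -3.6667$)
$U{\left(E \right)} = 5 - \frac{E}{3}$ ($U{\left(E \right)} = \frac{4}{3} + \frac{11 - E}{3} = \frac{4}{3} - \left(- \frac{11}{3} + \frac{E}{3}\right) = 5 - \frac{E}{3}$)
$\frac{1}{U{\left(u \right)} + V{\left(4 \right)}} = \frac{1}{\left(5 - - \frac{11}{9}\right) + 4} = \frac{1}{\left(5 + \frac{11}{9}\right) + 4} = \frac{1}{\frac{56}{9} + 4} = \frac{1}{\frac{92}{9}} = \frac{9}{92}$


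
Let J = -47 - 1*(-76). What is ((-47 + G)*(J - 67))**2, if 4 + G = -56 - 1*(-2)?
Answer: 15920100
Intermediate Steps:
J = 29 (J = -47 + 76 = 29)
G = -58 (G = -4 + (-56 - 1*(-2)) = -4 + (-56 + 2) = -4 - 54 = -58)
((-47 + G)*(J - 67))**2 = ((-47 - 58)*(29 - 67))**2 = (-105*(-38))**2 = 3990**2 = 15920100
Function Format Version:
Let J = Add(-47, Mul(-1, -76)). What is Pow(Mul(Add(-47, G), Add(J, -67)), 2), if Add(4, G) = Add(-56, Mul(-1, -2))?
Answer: 15920100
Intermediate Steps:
J = 29 (J = Add(-47, 76) = 29)
G = -58 (G = Add(-4, Add(-56, Mul(-1, -2))) = Add(-4, Add(-56, 2)) = Add(-4, -54) = -58)
Pow(Mul(Add(-47, G), Add(J, -67)), 2) = Pow(Mul(Add(-47, -58), Add(29, -67)), 2) = Pow(Mul(-105, -38), 2) = Pow(3990, 2) = 15920100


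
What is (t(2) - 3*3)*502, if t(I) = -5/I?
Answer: -5773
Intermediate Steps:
(t(2) - 3*3)*502 = (-5/2 - 3*3)*502 = (-5*½ - 9)*502 = (-5/2 - 9)*502 = -23/2*502 = -5773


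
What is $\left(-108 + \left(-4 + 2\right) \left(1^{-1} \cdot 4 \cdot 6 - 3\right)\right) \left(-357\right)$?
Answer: $53550$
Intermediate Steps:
$\left(-108 + \left(-4 + 2\right) \left(1^{-1} \cdot 4 \cdot 6 - 3\right)\right) \left(-357\right) = \left(-108 - 2 \left(1 \cdot 4 \cdot 6 - 3\right)\right) \left(-357\right) = \left(-108 - 2 \left(4 \cdot 6 - 3\right)\right) \left(-357\right) = \left(-108 - 2 \left(24 - 3\right)\right) \left(-357\right) = \left(-108 - 42\right) \left(-357\right) = \left(-150\right) \left(-357\right) = 53550$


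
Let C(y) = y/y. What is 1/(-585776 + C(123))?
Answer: -1/585775 ≈ -1.7071e-6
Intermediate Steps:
C(y) = 1
1/(-585776 + C(123)) = 1/(-585776 + 1) = 1/(-585775) = -1/585775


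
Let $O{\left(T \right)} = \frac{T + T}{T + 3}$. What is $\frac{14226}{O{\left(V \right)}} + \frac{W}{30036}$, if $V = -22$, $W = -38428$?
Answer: $\frac{1014607469}{165198} \approx 6141.8$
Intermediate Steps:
$O{\left(T \right)} = \frac{2 T}{3 + T}$
$\frac{14226}{O{\left(V \right)}} + \frac{W}{30036} = \frac{14226}{2 \left(-22\right) \frac{1}{3 - 22}} - \frac{38428}{30036} = \frac{14226}{2 \left(-22\right) \frac{1}{-19}} - \frac{9607}{7509} = \frac{14226}{2 \left(-22\right) \left(- \frac{1}{19}\right)} - \frac{9607}{7509} = \frac{14226}{\frac{44}{19}} - \frac{9607}{7509} = 14226 \cdot \frac{19}{44} - \frac{9607}{7509} = \frac{135147}{22} - \frac{9607}{7509} = \frac{1014607469}{165198}$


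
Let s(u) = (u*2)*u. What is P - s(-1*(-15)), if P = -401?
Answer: -851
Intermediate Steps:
s(u) = 2*u**2 (s(u) = (2*u)*u = 2*u**2)
P - s(-1*(-15)) = -401 - 2*(-1*(-15))**2 = -401 - 2*15**2 = -401 - 2*225 = -401 - 1*450 = -401 - 450 = -851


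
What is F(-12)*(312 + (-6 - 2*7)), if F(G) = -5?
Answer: -1460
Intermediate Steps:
F(-12)*(312 + (-6 - 2*7)) = -5*(312 + (-6 - 2*7)) = -5*(312 + (-6 - 14)) = -5*(312 - 20) = -5*292 = -1460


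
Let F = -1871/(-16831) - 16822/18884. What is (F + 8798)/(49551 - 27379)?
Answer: 1398039321437/3523536591944 ≈ 0.39677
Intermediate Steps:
F = -123899559/158918302 (F = -1871*(-1/16831) - 16822*1/18884 = 1871/16831 - 8411/9442 = -123899559/158918302 ≈ -0.77964)
(F + 8798)/(49551 - 27379) = (-123899559/158918302 + 8798)/(49551 - 27379) = (1398039321437/158918302)/22172 = (1398039321437/158918302)*(1/22172) = 1398039321437/3523536591944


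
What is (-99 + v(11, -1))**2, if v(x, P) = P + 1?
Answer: 9801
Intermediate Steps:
v(x, P) = 1 + P
(-99 + v(11, -1))**2 = (-99 + (1 - 1))**2 = (-99 + 0)**2 = (-99)**2 = 9801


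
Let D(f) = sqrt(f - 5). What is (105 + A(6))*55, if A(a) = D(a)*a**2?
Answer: 7755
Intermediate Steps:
D(f) = sqrt(-5 + f)
A(a) = a**2*sqrt(-5 + a) (A(a) = sqrt(-5 + a)*a**2 = a**2*sqrt(-5 + a))
(105 + A(6))*55 = (105 + 6**2*sqrt(-5 + 6))*55 = (105 + 36*sqrt(1))*55 = (105 + 36*1)*55 = (105 + 36)*55 = 141*55 = 7755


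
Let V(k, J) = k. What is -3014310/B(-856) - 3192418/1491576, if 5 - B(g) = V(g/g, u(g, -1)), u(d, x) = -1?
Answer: -29579508041/39252 ≈ -7.5358e+5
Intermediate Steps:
B(g) = 4 (B(g) = 5 - g/g = 5 - 1*1 = 5 - 1 = 4)
-3014310/B(-856) - 3192418/1491576 = -3014310/4 - 3192418/1491576 = -3014310*¼ - 3192418*1/1491576 = -1507155/2 - 84011/39252 = -29579508041/39252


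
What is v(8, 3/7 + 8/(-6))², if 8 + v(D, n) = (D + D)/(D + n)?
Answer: 732736/22201 ≈ 33.005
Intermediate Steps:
v(D, n) = -8 + 2*D/(D + n) (v(D, n) = -8 + (D + D)/(D + n) = -8 + (2*D)/(D + n) = -8 + 2*D/(D + n))
v(8, 3/7 + 8/(-6))² = (2*(-4*(3/7 + 8/(-6)) - 3*8)/(8 + (3/7 + 8/(-6))))² = (2*(-4*(3*(⅐) + 8*(-⅙)) - 24)/(8 + (3*(⅐) + 8*(-⅙))))² = (2*(-4*(3/7 - 4/3) - 24)/(8 + (3/7 - 4/3)))² = (2*(-4*(-19/21) - 24)/(8 - 19/21))² = (2*(76/21 - 24)/(149/21))² = (2*(21/149)*(-428/21))² = (-856/149)² = 732736/22201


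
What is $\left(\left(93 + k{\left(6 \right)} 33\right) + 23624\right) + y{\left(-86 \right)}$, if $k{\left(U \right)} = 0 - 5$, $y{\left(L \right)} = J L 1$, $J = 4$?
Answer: $23208$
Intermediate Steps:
$y{\left(L \right)} = 4 L$ ($y{\left(L \right)} = 4 L 1 = 4 L$)
$k{\left(U \right)} = -5$ ($k{\left(U \right)} = 0 - 5 = -5$)
$\left(\left(93 + k{\left(6 \right)} 33\right) + 23624\right) + y{\left(-86 \right)} = \left(\left(93 - 165\right) + 23624\right) + 4 \left(-86\right) = \left(\left(93 - 165\right) + 23624\right) - 344 = \left(-72 + 23624\right) - 344 = 23552 - 344 = 23208$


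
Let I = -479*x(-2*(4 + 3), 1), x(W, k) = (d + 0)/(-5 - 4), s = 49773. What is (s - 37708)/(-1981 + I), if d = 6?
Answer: -7239/997 ≈ -7.2608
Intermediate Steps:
x(W, k) = -⅔ (x(W, k) = (6 + 0)/(-5 - 4) = 6/(-9) = 6*(-⅑) = -⅔)
I = 958/3 (I = -479*(-⅔) = 958/3 ≈ 319.33)
(s - 37708)/(-1981 + I) = (49773 - 37708)/(-1981 + 958/3) = 12065/(-4985/3) = 12065*(-3/4985) = -7239/997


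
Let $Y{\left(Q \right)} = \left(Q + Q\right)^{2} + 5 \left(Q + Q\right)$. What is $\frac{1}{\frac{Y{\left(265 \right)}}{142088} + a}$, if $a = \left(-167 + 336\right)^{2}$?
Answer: $\frac{71044}{2029229459} \approx 3.501 \cdot 10^{-5}$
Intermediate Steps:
$a = 28561$ ($a = 169^{2} = 28561$)
$Y{\left(Q \right)} = 4 Q^{2} + 10 Q$ ($Y{\left(Q \right)} = \left(2 Q\right)^{2} + 5 \cdot 2 Q = 4 Q^{2} + 10 Q$)
$\frac{1}{\frac{Y{\left(265 \right)}}{142088} + a} = \frac{1}{\frac{2 \cdot 265 \left(5 + 2 \cdot 265\right)}{142088} + 28561} = \frac{1}{2 \cdot 265 \left(5 + 530\right) \frac{1}{142088} + 28561} = \frac{1}{2 \cdot 265 \cdot 535 \cdot \frac{1}{142088} + 28561} = \frac{1}{283550 \cdot \frac{1}{142088} + 28561} = \frac{1}{\frac{141775}{71044} + 28561} = \frac{1}{\frac{2029229459}{71044}} = \frac{71044}{2029229459}$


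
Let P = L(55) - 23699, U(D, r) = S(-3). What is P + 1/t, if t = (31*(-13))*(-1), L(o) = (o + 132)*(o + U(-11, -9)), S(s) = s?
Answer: -5631924/403 ≈ -13975.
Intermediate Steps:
U(D, r) = -3
L(o) = (-3 + o)*(132 + o) (L(o) = (o + 132)*(o - 3) = (132 + o)*(-3 + o) = (-3 + o)*(132 + o))
t = 403 (t = -403*(-1) = 403)
P = -13975 (P = (-396 + 55² + 129*55) - 23699 = (-396 + 3025 + 7095) - 23699 = 9724 - 23699 = -13975)
P + 1/t = -13975 + 1/403 = -5631924/403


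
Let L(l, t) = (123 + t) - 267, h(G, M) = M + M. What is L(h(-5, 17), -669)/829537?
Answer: -813/829537 ≈ -0.00098006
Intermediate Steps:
h(G, M) = 2*M
L(l, t) = -144 + t
L(h(-5, 17), -669)/829537 = (-144 - 669)/829537 = -813*1/829537 = -813/829537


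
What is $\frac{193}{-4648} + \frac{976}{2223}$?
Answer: $\frac{4107409}{10332504} \approx 0.39752$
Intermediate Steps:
$\frac{193}{-4648} + \frac{976}{2223} = 193 \left(- \frac{1}{4648}\right) + 976 \cdot \frac{1}{2223} = - \frac{193}{4648} + \frac{976}{2223} = \frac{4107409}{10332504}$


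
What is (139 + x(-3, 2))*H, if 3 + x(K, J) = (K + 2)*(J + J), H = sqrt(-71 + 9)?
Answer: 132*I*sqrt(62) ≈ 1039.4*I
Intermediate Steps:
H = I*sqrt(62) (H = sqrt(-62) = I*sqrt(62) ≈ 7.874*I)
x(K, J) = -3 + 2*J*(2 + K) (x(K, J) = -3 + (K + 2)*(J + J) = -3 + (2 + K)*(2*J) = -3 + 2*J*(2 + K))
(139 + x(-3, 2))*H = (139 + (-3 + 4*2 + 2*2*(-3)))*(I*sqrt(62)) = (139 + (-3 + 8 - 12))*(I*sqrt(62)) = (139 - 7)*(I*sqrt(62)) = 132*(I*sqrt(62)) = 132*I*sqrt(62)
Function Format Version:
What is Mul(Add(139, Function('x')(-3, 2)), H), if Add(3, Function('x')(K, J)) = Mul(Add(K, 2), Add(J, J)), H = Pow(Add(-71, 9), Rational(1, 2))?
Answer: Mul(132, I, Pow(62, Rational(1, 2))) ≈ Mul(1039.4, I)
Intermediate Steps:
H = Mul(I, Pow(62, Rational(1, 2))) (H = Pow(-62, Rational(1, 2)) = Mul(I, Pow(62, Rational(1, 2))) ≈ Mul(7.8740, I))
Function('x')(K, J) = Add(-3, Mul(2, J, Add(2, K))) (Function('x')(K, J) = Add(-3, Mul(Add(K, 2), Add(J, J))) = Add(-3, Mul(Add(2, K), Mul(2, J))) = Add(-3, Mul(2, J, Add(2, K))))
Mul(Add(139, Function('x')(-3, 2)), H) = Mul(Add(139, Add(-3, Mul(4, 2), Mul(2, 2, -3))), Mul(I, Pow(62, Rational(1, 2)))) = Mul(Add(139, Add(-3, 8, -12)), Mul(I, Pow(62, Rational(1, 2)))) = Mul(Add(139, -7), Mul(I, Pow(62, Rational(1, 2)))) = Mul(132, Mul(I, Pow(62, Rational(1, 2)))) = Mul(132, I, Pow(62, Rational(1, 2)))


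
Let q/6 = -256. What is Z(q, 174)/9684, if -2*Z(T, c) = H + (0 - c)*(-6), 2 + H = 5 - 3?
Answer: -29/538 ≈ -0.053903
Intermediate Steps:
q = -1536 (q = 6*(-256) = -1536)
H = 0 (H = -2 + (5 - 3) = -2 + 2 = 0)
Z(T, c) = -3*c (Z(T, c) = -(0 + (0 - c)*(-6))/2 = -(0 - c*(-6))/2 = -(0 + 6*c)/2 = -3*c)
Z(q, 174)/9684 = -3*174/9684 = -522*1/9684 = -29/538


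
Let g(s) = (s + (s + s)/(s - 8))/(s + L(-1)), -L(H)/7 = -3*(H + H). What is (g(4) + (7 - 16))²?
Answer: 29584/361 ≈ 81.950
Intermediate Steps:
L(H) = 42*H (L(H) = -(-21)*(H + H) = -(-21)*2*H = -(-42)*H = 42*H)
g(s) = (s + 2*s/(-8 + s))/(-42 + s) (g(s) = (s + (s + s)/(s - 8))/(s + 42*(-1)) = (s + (2*s)/(-8 + s))/(s - 42) = (s + 2*s/(-8 + s))/(-42 + s))
(g(4) + (7 - 16))² = (4*(-6 + 4)/(336 + 4² - 50*4) + (7 - 16))² = (4*(-2)/(336 + 16 - 200) - 9)² = (4*(-2)/152 - 9)² = (4*(1/152)*(-2) - 9)² = (-1/19 - 9)² = (-172/19)² = 29584/361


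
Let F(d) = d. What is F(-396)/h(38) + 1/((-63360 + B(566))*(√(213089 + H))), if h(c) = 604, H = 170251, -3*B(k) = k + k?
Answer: -99/151 - √95835/12216534680 ≈ -0.65563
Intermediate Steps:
B(k) = -2*k/3 (B(k) = -(k + k)/3 = -2*k/3)
F(-396)/h(38) + 1/((-63360 + B(566))*(√(213089 + H))) = -396/604 + 1/((-63360 - ⅔*566)*(√(213089 + 170251))) = -396*1/604 + 1/((-63360 - 1132/3)*(√383340)) = -99/151 + 1/((-191212/3)*((2*√95835))) = -99/151 - √95835/12216534680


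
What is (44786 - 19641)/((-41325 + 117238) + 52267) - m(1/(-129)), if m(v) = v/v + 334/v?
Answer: 1104532089/25636 ≈ 43085.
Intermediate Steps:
m(v) = 1 + 334/v
(44786 - 19641)/((-41325 + 117238) + 52267) - m(1/(-129)) = (44786 - 19641)/((-41325 + 117238) + 52267) - (334 + 1/(-129))/(1/(-129)) = 25145/(75913 + 52267) - (334 - 1/129)/(-1/129) = 25145/128180 - (-129)*43085/129 = 25145*(1/128180) - 1*(-43085) = 5029/25636 + 43085 = 1104532089/25636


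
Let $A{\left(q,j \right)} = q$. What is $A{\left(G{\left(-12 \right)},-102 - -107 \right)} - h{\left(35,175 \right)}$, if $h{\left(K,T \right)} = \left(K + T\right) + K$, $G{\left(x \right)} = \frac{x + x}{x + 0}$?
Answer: $-243$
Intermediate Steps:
$G{\left(x \right)} = 2$ ($G{\left(x \right)} = \frac{2 x}{x} = 2$)
$h{\left(K,T \right)} = T + 2 K$
$A{\left(G{\left(-12 \right)},-102 - -107 \right)} - h{\left(35,175 \right)} = 2 - \left(175 + 2 \cdot 35\right) = 2 - \left(175 + 70\right) = 2 - 245 = -243$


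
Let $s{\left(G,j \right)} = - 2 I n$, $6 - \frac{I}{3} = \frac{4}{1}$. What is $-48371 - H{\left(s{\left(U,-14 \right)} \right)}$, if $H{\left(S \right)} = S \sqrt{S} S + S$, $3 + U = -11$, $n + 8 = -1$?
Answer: $-48479 - 69984 \sqrt{3} \approx -1.6969 \cdot 10^{5}$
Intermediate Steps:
$n = -9$ ($n = -8 - 1 = -9$)
$U = -14$ ($U = -3 - 11 = -14$)
$I = 6$ ($I = 18 - 3 \cdot \frac{4}{1} = 18 - 3 \cdot 4 \cdot 1 = 18 - 12 = 6$)
$s{\left(G,j \right)} = 108$ ($s{\left(G,j \right)} = \left(-2\right) 6 \left(-9\right) = \left(-12\right) \left(-9\right) = 108$)
$H{\left(S \right)} = S + S^{\frac{5}{2}}$ ($H{\left(S \right)} = S^{\frac{3}{2}} S + S = S^{\frac{5}{2}} + S = S + S^{\frac{5}{2}}$)
$-48371 - H{\left(s{\left(U,-14 \right)} \right)} = -48371 - \left(108 + 108^{\frac{5}{2}}\right) = -48371 - \left(108 + 69984 \sqrt{3}\right) = -48479 - 69984 \sqrt{3}$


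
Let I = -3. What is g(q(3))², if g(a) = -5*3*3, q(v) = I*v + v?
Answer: 2025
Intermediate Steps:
q(v) = -2*v (q(v) = -3*v + v = -2*v)
g(a) = -45 (g(a) = -15*3 = -45)
g(q(3))² = (-45)² = 2025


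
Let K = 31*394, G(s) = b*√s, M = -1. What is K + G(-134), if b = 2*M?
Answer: 12214 - 2*I*√134 ≈ 12214.0 - 23.152*I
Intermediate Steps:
b = -2 (b = 2*(-1) = -2)
G(s) = -2*√s
K = 12214
K + G(-134) = 12214 - 2*I*√134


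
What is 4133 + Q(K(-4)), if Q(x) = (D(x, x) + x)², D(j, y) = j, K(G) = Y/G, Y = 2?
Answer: 4134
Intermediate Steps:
K(G) = 2/G
Q(x) = 4*x² (Q(x) = (x + x)² = (2*x)² = 4*x²)
4133 + Q(K(-4)) = 4133 + 4*(2/(-4))² = 4133 + 4*(2*(-¼))² = 4133 + 4*(-½)² = 4133 + 4*(¼) = 4133 + 1 = 4134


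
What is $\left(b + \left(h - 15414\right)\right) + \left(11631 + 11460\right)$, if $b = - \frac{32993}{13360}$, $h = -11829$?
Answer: $- \frac{55503713}{13360} \approx -4154.5$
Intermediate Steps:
$b = - \frac{32993}{13360}$ ($b = \left(-32993\right) \frac{1}{13360} = - \frac{32993}{13360} \approx -2.4695$)
$\left(b + \left(h - 15414\right)\right) + \left(11631 + 11460\right) = \left(- \frac{32993}{13360} - 27243\right) + \left(11631 + 11460\right) = \left(- \frac{32993}{13360} - 27243\right) + 23091 = - \frac{363999473}{13360} + 23091 = - \frac{55503713}{13360}$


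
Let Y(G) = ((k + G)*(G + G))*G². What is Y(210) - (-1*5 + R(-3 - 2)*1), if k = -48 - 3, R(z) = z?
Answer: 2944998010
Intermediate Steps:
k = -51
Y(G) = 2*G³*(-51 + G) (Y(G) = ((-51 + G)*(G + G))*G² = ((-51 + G)*(2*G))*G² = (2*G*(-51 + G))*G² = 2*G³*(-51 + G))
Y(210) - (-1*5 + R(-3 - 2)*1) = 2*210³*(-51 + 210) - (-1*5 + (-3 - 2)*1) = 2*9261000*159 - (-5 - 5*1) = 2944998000 - (-5 - 5) = 2944998000 - 1*(-10) = 2944998000 + 10 = 2944998010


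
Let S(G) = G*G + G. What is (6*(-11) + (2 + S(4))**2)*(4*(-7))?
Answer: -11704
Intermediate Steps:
S(G) = G + G**2 (S(G) = G**2 + G = G + G**2)
(6*(-11) + (2 + S(4))**2)*(4*(-7)) = (6*(-11) + (2 + 4*(1 + 4))**2)*(4*(-7)) = (-66 + (2 + 4*5)**2)*(-28) = (-66 + (2 + 20)**2)*(-28) = (-66 + 22**2)*(-28) = (-66 + 484)*(-28) = 418*(-28) = -11704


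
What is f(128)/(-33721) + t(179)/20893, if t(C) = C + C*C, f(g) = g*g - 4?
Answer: 744263280/704532853 ≈ 1.0564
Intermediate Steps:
f(g) = -4 + g² (f(g) = g² - 4 = -4 + g²)
t(C) = C + C²
f(128)/(-33721) + t(179)/20893 = (-4 + 128²)/(-33721) + (179*(1 + 179))/20893 = (-4 + 16384)*(-1/33721) + (179*180)*(1/20893) = 16380*(-1/33721) + 32220*(1/20893) = -16380/33721 + 32220/20893 = 744263280/704532853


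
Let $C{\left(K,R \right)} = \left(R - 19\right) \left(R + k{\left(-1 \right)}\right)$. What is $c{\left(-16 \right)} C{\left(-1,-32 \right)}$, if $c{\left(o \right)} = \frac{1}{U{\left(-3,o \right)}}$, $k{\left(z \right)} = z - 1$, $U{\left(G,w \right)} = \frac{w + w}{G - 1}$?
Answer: $\frac{867}{4} \approx 216.75$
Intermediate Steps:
$U{\left(G,w \right)} = \frac{2 w}{-1 + G}$
$k{\left(z \right)} = -1 + z$ ($k{\left(z \right)} = z - 1 = -1 + z$)
$C{\left(K,R \right)} = \left(-19 + R\right) \left(-2 + R\right)$ ($C{\left(K,R \right)} = \left(R - 19\right) \left(R - 2\right) = \left(-19 + R\right) \left(R - 2\right) = \left(-19 + R\right) \left(-2 + R\right)$)
$c{\left(o \right)} = - \frac{2}{o}$ ($c{\left(o \right)} = \frac{1}{2 o \frac{1}{-1 - 3}} = \frac{1}{2 o \frac{1}{-4}} = \frac{1}{2 o \left(- \frac{1}{4}\right)} = \frac{1}{\left(- \frac{1}{2}\right) o} = - \frac{2}{o}$)
$c{\left(-16 \right)} C{\left(-1,-32 \right)} = - \frac{2}{-16} \left(38 + \left(-32\right)^{2} - -672\right) = \left(-2\right) \left(- \frac{1}{16}\right) \left(38 + 1024 + 672\right) = \frac{1}{8} \cdot 1734 = \frac{867}{4}$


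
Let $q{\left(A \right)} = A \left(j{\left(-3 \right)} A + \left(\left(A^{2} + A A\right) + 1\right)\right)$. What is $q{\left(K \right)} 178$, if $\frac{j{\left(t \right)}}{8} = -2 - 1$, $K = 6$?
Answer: $-75828$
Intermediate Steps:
$j{\left(t \right)} = -24$ ($j{\left(t \right)} = 8 \left(-2 - 1\right) = 8 \left(-3\right) = -24$)
$q{\left(A \right)} = A \left(1 - 24 A + 2 A^{2}\right)$ ($q{\left(A \right)} = A \left(- 24 A + \left(\left(A^{2} + A A\right) + 1\right)\right) = A \left(- 24 A + \left(\left(A^{2} + A^{2}\right) + 1\right)\right) = A \left(- 24 A + \left(2 A^{2} + 1\right)\right) = A \left(- 24 A + \left(1 + 2 A^{2}\right)\right) = A \left(1 - 24 A + 2 A^{2}\right)$)
$q{\left(K \right)} 178 = 6 \left(1 - 144 + 2 \cdot 6^{2}\right) 178 = 6 \left(1 - 144 + 2 \cdot 36\right) 178 = 6 \left(1 - 144 + 72\right) 178 = 6 \left(-71\right) 178 = \left(-426\right) 178 = -75828$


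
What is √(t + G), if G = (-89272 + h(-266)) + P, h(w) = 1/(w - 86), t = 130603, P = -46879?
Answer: I*√42963734/88 ≈ 74.485*I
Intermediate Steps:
h(w) = 1/(-86 + w)
G = -47925153/352 (G = (-89272 + 1/(-86 - 266)) - 46879 = (-89272 + 1/(-352)) - 46879 = (-89272 - 1/352) - 46879 = -31423745/352 - 46879 = -47925153/352 ≈ -1.3615e+5)
√(t + G) = √(130603 - 47925153/352) = √(-1952897/352) = I*√42963734/88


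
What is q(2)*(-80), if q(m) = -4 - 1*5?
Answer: 720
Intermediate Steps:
q(m) = -9 (q(m) = -4 - 5 = -9)
q(2)*(-80) = -9*(-80) = 720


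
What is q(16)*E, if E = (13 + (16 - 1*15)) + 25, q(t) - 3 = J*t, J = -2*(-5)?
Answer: 6357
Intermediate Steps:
J = 10
q(t) = 3 + 10*t
E = 39 (E = (13 + (16 - 15)) + 25 = (13 + 1) + 25 = 14 + 25 = 39)
q(16)*E = (3 + 10*16)*39 = (3 + 160)*39 = 163*39 = 6357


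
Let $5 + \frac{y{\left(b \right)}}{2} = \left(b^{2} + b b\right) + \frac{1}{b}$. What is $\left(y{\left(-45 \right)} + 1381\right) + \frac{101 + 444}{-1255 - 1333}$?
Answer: $\frac{1102962959}{116460} \approx 9470.8$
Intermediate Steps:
$y{\left(b \right)} = -10 + \frac{2}{b} + 4 b^{2}$ ($y{\left(b \right)} = -10 + 2 \left(\left(b^{2} + b b\right) + \frac{1}{b}\right) = -10 + 2 \left(\left(b^{2} + b^{2}\right) + \frac{1}{b}\right) = -10 + 2 \left(2 b^{2} + \frac{1}{b}\right) = -10 + 2 \left(\frac{1}{b} + 2 b^{2}\right) = -10 + \left(\frac{2}{b} + 4 b^{2}\right) = -10 + \frac{2}{b} + 4 b^{2}$)
$\left(y{\left(-45 \right)} + 1381\right) + \frac{101 + 444}{-1255 - 1333} = \left(\left(-10 + \frac{2}{-45} + 4 \left(-45\right)^{2}\right) + 1381\right) + \frac{101 + 444}{-1255 - 1333} = \left(\left(-10 + 2 \left(- \frac{1}{45}\right) + 4 \cdot 2025\right) + 1381\right) + \frac{545}{-2588} = \left(\left(-10 - \frac{2}{45} + 8100\right) + 1381\right) + 545 \left(- \frac{1}{2588}\right) = \left(\frac{364048}{45} + 1381\right) - \frac{545}{2588} = \frac{426193}{45} - \frac{545}{2588} = \frac{1102962959}{116460}$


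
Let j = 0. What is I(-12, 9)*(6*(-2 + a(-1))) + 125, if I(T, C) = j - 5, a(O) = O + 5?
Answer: 65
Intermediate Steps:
a(O) = 5 + O
I(T, C) = -5 (I(T, C) = 0 - 5 = -5)
I(-12, 9)*(6*(-2 + a(-1))) + 125 = -30*(-2 + (5 - 1)) + 125 = -30*(-2 + 4) + 125 = -30*2 + 125 = -5*12 + 125 = -60 + 125 = 65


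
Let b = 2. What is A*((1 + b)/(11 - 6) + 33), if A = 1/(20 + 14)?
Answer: 84/85 ≈ 0.98824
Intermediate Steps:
A = 1/34 ≈ 0.029412
A*((1 + b)/(11 - 6) + 33) = ((1 + 2)/(11 - 6) + 33)/34 = (3/5 + 33)/34 = (3*(⅕) + 33)/34 = (⅗ + 33)/34 = (1/34)*(168/5) = 84/85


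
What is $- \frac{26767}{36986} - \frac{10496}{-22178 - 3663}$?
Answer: $- \frac{303480991}{955755226} \approx -0.31753$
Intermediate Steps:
$- \frac{26767}{36986} - \frac{10496}{-22178 - 3663} = \left(-26767\right) \frac{1}{36986} - \frac{10496}{-25841} = - \frac{26767}{36986} - - \frac{10496}{25841} = - \frac{26767}{36986} + \frac{10496}{25841} = - \frac{303480991}{955755226}$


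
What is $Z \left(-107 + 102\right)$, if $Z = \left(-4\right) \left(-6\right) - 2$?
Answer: $-110$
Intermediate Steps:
$Z = 22$ ($Z = 24 - 2 = 22$)
$Z \left(-107 + 102\right) = 22 \left(-107 + 102\right) = 22 \left(-5\right) = -110$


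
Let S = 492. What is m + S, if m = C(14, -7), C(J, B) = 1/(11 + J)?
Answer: 12301/25 ≈ 492.04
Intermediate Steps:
m = 1/25 (m = 1/(11 + 14) = 1/25 ≈ 0.040000)
m + S = 1/25 + 492 = 12301/25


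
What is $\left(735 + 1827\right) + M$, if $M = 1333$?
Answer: $3895$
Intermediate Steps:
$\left(735 + 1827\right) + M = \left(735 + 1827\right) + 1333 = 2562 + 1333 = 3895$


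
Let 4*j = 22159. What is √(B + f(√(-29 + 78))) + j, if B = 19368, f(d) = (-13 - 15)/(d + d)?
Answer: 22159/4 + √19366 ≈ 5678.9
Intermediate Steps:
f(d) = -14/d (f(d) = -28*1/(2*d) = -14/d)
j = 22159/4 (j = (¼)*22159 = 22159/4 ≈ 5539.8)
√(B + f(√(-29 + 78))) + j = √(19368 - 14/√(-29 + 78)) + 22159/4 = √(19368 - 14/(√49)) + 22159/4 = √(19368 - 14/7) + 22159/4 = √(19368 - 14*⅐) + 22159/4 = √(19368 - 2) + 22159/4 = √19366 + 22159/4 = 22159/4 + √19366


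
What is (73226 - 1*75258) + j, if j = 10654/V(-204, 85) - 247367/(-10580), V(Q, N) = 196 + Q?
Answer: -8835277/2645 ≈ -3340.4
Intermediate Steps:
j = -3460637/2645 (j = 10654/(196 - 204) - 247367/(-10580) = 10654/(-8) - 247367*(-1/10580) = 10654*(-1/8) + 247367/10580 = -5327/4 + 247367/10580 = -3460637/2645 ≈ -1308.4)
(73226 - 1*75258) + j = (73226 - 1*75258) - 3460637/2645 = (73226 - 75258) - 3460637/2645 = -2032 - 3460637/2645 = -8835277/2645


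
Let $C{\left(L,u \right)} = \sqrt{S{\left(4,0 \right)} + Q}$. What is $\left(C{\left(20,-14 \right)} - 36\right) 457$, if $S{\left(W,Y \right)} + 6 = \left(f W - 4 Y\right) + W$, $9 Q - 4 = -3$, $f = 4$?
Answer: $-16452 + \frac{457 \sqrt{127}}{3} \approx -14735.0$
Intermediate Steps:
$Q = \frac{1}{9}$ ($Q = \frac{4}{9} + \frac{1}{9} \left(-3\right) = \frac{4}{9} - \frac{1}{3} = \frac{1}{9} \approx 0.11111$)
$S{\left(W,Y \right)} = -6 - 4 Y + 5 W$ ($S{\left(W,Y \right)} = -6 + \left(\left(4 W - 4 Y\right) + W\right) = -6 + \left(\left(- 4 Y + 4 W\right) + W\right) = -6 + \left(- 4 Y + 5 W\right) = -6 - 4 Y + 5 W$)
$C{\left(L,u \right)} = \frac{\sqrt{127}}{3}$ ($C{\left(L,u \right)} = \sqrt{\left(-6 - 0 + 5 \cdot 4\right) + \frac{1}{9}} = \sqrt{\left(-6 + 0 + 20\right) + \frac{1}{9}} = \sqrt{14 + \frac{1}{9}} = \sqrt{\frac{127}{9}} = \frac{\sqrt{127}}{3}$)
$\left(C{\left(20,-14 \right)} - 36\right) 457 = \left(\frac{\sqrt{127}}{3} - 36\right) 457 = \left(-36 + \frac{\sqrt{127}}{3}\right) 457 = -16452 + \frac{457 \sqrt{127}}{3}$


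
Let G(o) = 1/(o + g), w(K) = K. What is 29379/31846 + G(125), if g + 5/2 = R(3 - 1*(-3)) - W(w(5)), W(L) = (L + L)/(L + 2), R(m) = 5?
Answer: 52299779/56208190 ≈ 0.93047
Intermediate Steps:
W(L) = 2*L/(2 + L) (W(L) = (2*L)/(2 + L) = 2*L/(2 + L))
g = 15/14 (g = -5/2 + (5 - 2*5/(2 + 5)) = -5/2 + (5 - 2*5/7) = -5/2 + (5 - 1*10/7) = -5/2 + (5 - 10/7) = -5/2 + 25/7 = 15/14 ≈ 1.0714)
G(o) = 1/(15/14 + o) (G(o) = 1/(o + 15/14) = 1/(15/14 + o))
29379/31846 + G(125) = 29379/31846 + 14/(15 + 14*125) = 29379*(1/31846) + 14/(15 + 1750) = 29379/31846 + 14/1765 = 52299779/56208190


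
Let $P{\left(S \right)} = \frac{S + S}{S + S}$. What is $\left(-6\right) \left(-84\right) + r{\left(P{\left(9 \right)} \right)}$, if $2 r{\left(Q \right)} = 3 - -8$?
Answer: $\frac{1019}{2} \approx 509.5$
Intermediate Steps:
$P{\left(S \right)} = 1$ ($P{\left(S \right)} = \frac{2 S}{2 S} = 2 S \frac{1}{2 S} = 1$)
$r{\left(Q \right)} = \frac{11}{2}$ ($r{\left(Q \right)} = \frac{3 - -8}{2} = \frac{3 + 8}{2} = \frac{1}{2} \cdot 11 = \frac{11}{2}$)
$\left(-6\right) \left(-84\right) + r{\left(P{\left(9 \right)} \right)} = \left(-6\right) \left(-84\right) + \frac{11}{2} = 504 + \frac{11}{2} = \frac{1019}{2}$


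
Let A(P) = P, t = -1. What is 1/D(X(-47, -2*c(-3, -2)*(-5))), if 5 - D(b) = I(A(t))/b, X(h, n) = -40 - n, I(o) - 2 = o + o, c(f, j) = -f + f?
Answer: ⅕ ≈ 0.20000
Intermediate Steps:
c(f, j) = 0
I(o) = 2 + 2*o (I(o) = 2 + (o + o) = 2 + 2*o)
D(b) = 5 (D(b) = 5 - (2 + 2*(-1))/b = 5 - (2 - 2)/b = 5 - 0/b = 5 - 1*0 = 5 + 0 = 5)
1/D(X(-47, -2*c(-3, -2)*(-5))) = 1/5 = ⅕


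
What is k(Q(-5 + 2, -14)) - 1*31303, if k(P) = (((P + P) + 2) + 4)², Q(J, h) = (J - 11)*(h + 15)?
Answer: -30819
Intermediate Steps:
Q(J, h) = (-11 + J)*(15 + h)
k(P) = (6 + 2*P)² (k(P) = ((2*P + 2) + 4)² = ((2 + 2*P) + 4)² = (6 + 2*P)²)
k(Q(-5 + 2, -14)) - 1*31303 = 4*(3 + (-165 - 11*(-14) + 15*(-5 + 2) + (-5 + 2)*(-14)))² - 1*31303 = 4*(3 + (-165 + 154 + 15*(-3) - 3*(-14)))² - 31303 = 4*(3 + (-165 + 154 - 45 + 42))² - 31303 = 4*(3 - 14)² - 31303 = 4*(-11)² - 31303 = 4*121 - 31303 = 484 - 31303 = -30819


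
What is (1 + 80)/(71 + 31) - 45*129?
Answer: -197343/34 ≈ -5804.2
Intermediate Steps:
(1 + 80)/(71 + 31) - 45*129 = 81/102 - 5805 = 81*(1/102) - 5805 = 27/34 - 5805 = -197343/34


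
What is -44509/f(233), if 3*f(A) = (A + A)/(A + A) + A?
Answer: -44509/78 ≈ -570.63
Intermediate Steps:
f(A) = ⅓ + A/3 (f(A) = ((A + A)/(A + A) + A)/3 = ((2*A)/((2*A)) + A)/3 = ((2*A)*(1/(2*A)) + A)/3 = (1 + A)/3 = ⅓ + A/3)
-44509/f(233) = -44509/(⅓ + (⅓)*233) = -44509/(⅓ + 233/3) = -44509/78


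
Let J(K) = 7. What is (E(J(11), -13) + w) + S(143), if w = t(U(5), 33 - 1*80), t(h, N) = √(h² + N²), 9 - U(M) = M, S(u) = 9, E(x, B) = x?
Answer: 16 + 5*√89 ≈ 63.170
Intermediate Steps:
U(M) = 9 - M
t(h, N) = √(N² + h²)
w = 5*√89 (w = √((33 - 1*80)² + (9 - 1*5)²) = √((33 - 80)² + (9 - 5)²) = √((-47)² + 4²) = √(2209 + 16) = √2225 = 5*√89 ≈ 47.170)
(E(J(11), -13) + w) + S(143) = (7 + 5*√89) + 9 = 16 + 5*√89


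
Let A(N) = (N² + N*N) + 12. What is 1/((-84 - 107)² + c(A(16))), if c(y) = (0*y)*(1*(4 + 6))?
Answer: 1/36481 ≈ 2.7412e-5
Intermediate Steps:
A(N) = 12 + 2*N² (A(N) = (N² + N²) + 12 = 2*N² + 12 = 12 + 2*N²)
c(y) = 0 (c(y) = 0*(1*10) = 0*10 = 0)
1/((-84 - 107)² + c(A(16))) = 1/((-84 - 107)² + 0) = 1/((-191)² + 0) = 1/(36481 + 0) = 1/36481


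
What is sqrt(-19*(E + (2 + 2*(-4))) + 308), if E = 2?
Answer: 8*sqrt(6) ≈ 19.596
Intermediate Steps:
sqrt(-19*(E + (2 + 2*(-4))) + 308) = sqrt(-19*(2 + (2 + 2*(-4))) + 308) = sqrt(-19*(2 + (2 - 8)) + 308) = sqrt(-19*(2 - 6) + 308) = sqrt(-19*(-4) + 308) = sqrt(76 + 308) = sqrt(384) = 8*sqrt(6)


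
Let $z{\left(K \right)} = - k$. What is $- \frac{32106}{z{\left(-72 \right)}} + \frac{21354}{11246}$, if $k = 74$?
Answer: $\frac{90661068}{208051} \approx 435.76$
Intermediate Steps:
$z{\left(K \right)} = -74$ ($z{\left(K \right)} = \left(-1\right) 74 = -74$)
$- \frac{32106}{z{\left(-72 \right)}} + \frac{21354}{11246} = - \frac{32106}{-74} + \frac{21354}{11246} = \left(-32106\right) \left(- \frac{1}{74}\right) + 21354 \cdot \frac{1}{11246} = \frac{16053}{37} + \frac{10677}{5623} = \frac{90661068}{208051}$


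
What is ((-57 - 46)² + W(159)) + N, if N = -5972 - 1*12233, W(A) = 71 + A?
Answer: -7366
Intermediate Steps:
N = -18205 (N = -5972 - 12233 = -18205)
((-57 - 46)² + W(159)) + N = ((-57 - 46)² + (71 + 159)) - 18205 = ((-103)² + 230) - 18205 = (10609 + 230) - 18205 = 10839 - 18205 = -7366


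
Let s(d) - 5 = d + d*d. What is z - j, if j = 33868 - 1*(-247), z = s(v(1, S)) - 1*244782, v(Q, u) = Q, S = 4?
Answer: -278890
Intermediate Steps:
s(d) = 5 + d + d**2 (s(d) = 5 + (d + d*d) = 5 + (d + d**2) = 5 + d + d**2)
z = -244775 (z = (5 + 1 + 1**2) - 1*244782 = (5 + 1 + 1) - 244782 = 7 - 244782 = -244775)
j = 34115 (j = 33868 + 247 = 34115)
z - j = -244775 - 1*34115 = -244775 - 34115 = -278890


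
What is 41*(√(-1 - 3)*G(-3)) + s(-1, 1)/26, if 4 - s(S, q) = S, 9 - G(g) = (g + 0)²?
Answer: 5/26 ≈ 0.19231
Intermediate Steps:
G(g) = 9 - g² (G(g) = 9 - (g + 0)² = 9 - g²)
s(S, q) = 4 - S
41*(√(-1 - 3)*G(-3)) + s(-1, 1)/26 = 41*(√(-1 - 3)*(9 - 1*(-3)²)) + (4 - 1*(-1))/26 = 41*(√(-4)*(9 - 1*9)) + (4 + 1)*(1/26) = 41*((2*I)*(9 - 9)) + 5*(1/26) = 41*((2*I)*0) + 5/26 = 41*0 + 5/26 = 0 + 5/26 = 5/26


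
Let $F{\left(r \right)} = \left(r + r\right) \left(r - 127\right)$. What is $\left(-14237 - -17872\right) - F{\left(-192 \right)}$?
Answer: $-118861$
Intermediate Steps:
$F{\left(r \right)} = 2 r \left(-127 + r\right)$
$\left(-14237 - -17872\right) - F{\left(-192 \right)} = \left(-14237 - -17872\right) - 2 \left(-192\right) \left(-127 - 192\right) = \left(-14237 + 17872\right) - 2 \left(-192\right) \left(-319\right) = 3635 - 122496 = -118861$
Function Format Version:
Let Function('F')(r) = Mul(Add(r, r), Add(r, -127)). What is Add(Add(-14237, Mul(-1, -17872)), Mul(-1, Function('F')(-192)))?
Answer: -118861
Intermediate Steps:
Function('F')(r) = Mul(2, r, Add(-127, r)) (Function('F')(r) = Mul(Mul(2, r), Add(-127, r)) = Mul(2, r, Add(-127, r)))
Add(Add(-14237, Mul(-1, -17872)), Mul(-1, Function('F')(-192))) = Add(Add(-14237, Mul(-1, -17872)), Mul(-1, Mul(2, -192, Add(-127, -192)))) = Add(Add(-14237, 17872), Mul(-1, Mul(2, -192, -319))) = Add(3635, Mul(-1, 122496)) = Add(3635, -122496) = -118861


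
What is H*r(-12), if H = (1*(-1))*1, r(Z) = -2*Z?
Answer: -24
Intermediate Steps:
H = -1 (H = -1*1 = -1)
H*r(-12) = -(-2)*(-12) = -1*24 = -24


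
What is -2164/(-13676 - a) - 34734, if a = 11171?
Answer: -863033534/24847 ≈ -34734.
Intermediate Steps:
-2164/(-13676 - a) - 34734 = -2164/(-13676 - 1*11171) - 34734 = -2164/(-13676 - 11171) - 34734 = -2164/(-24847) - 34734 = -2164*(-1/24847) - 34734 = 2164/24847 - 34734 = -863033534/24847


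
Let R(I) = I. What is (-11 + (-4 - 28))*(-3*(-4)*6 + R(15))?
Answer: -3741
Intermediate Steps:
(-11 + (-4 - 28))*(-3*(-4)*6 + R(15)) = (-11 + (-4 - 28))*(-3*(-4)*6 + 15) = (-11 - 32)*(12*6 + 15) = -43*(72 + 15) = -43*87 = -3741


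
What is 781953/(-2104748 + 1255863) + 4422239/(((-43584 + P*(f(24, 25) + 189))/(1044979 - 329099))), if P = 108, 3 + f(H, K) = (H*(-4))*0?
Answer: -30538565304625976/226652295 ≈ -1.3474e+8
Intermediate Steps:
f(H, K) = -3 (f(H, K) = -3 + (H*(-4))*0 = -3 - 4*H*0 = -3 + 0 = -3)
781953/(-2104748 + 1255863) + 4422239/(((-43584 + P*(f(24, 25) + 189))/(1044979 - 329099))) = 781953/(-2104748 + 1255863) + 4422239/(((-43584 + 108*(-3 + 189))/(1044979 - 329099))) = 781953/(-848885) + 4422239/(((-43584 + 108*186)/715880)) = 781953*(-1/848885) + 4422239/(((-43584 + 20088)*(1/715880))) = -781953/848885 + 4422239/((-23496*1/715880)) = -781953/848885 + 4422239/(-267/8135) = -781953/848885 + 4422239*(-8135/267) = -781953/848885 - 35974914265/267 = -30538565304625976/226652295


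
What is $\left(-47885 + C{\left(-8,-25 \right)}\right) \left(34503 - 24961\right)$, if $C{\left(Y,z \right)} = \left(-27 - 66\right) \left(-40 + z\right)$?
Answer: $-399237280$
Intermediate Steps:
$C{\left(Y,z \right)} = 3720 - 93 z$ ($C{\left(Y,z \right)} = - 93 \left(-40 + z\right) = 3720 - 93 z$)
$\left(-47885 + C{\left(-8,-25 \right)}\right) \left(34503 - 24961\right) = \left(-47885 + \left(3720 - -2325\right)\right) \left(34503 - 24961\right) = \left(-47885 + \left(3720 + 2325\right)\right) 9542 = \left(-47885 + 6045\right) 9542 = \left(-41840\right) 9542 = -399237280$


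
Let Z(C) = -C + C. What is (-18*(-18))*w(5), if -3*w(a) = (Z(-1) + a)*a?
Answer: -2700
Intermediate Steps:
Z(C) = 0
w(a) = -a²/3 (w(a) = -(0 + a)*a/3 = -a*a/3 = -a²/3)
(-18*(-18))*w(5) = (-18*(-18))*(-⅓*5²) = 324*(-⅓*25) = 324*(-25/3) = -2700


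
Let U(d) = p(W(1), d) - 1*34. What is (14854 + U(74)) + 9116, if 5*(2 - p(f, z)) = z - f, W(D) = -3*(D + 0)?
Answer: 119613/5 ≈ 23923.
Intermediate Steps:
W(D) = -3*D
p(f, z) = 2 - z/5 + f/5 (p(f, z) = 2 - (z - f)/5 = 2 + (-z/5 + f/5) = 2 - z/5 + f/5)
U(d) = -163/5 - d/5 (U(d) = (2 - d/5 + (-3*1)/5) - 1*34 = (2 - d/5 + (⅕)*(-3)) - 34 = (2 - d/5 - ⅗) - 34 = (7/5 - d/5) - 34 = -163/5 - d/5)
(14854 + U(74)) + 9116 = (14854 + (-163/5 - ⅕*74)) + 9116 = (14854 + (-163/5 - 74/5)) + 9116 = (14854 - 237/5) + 9116 = 74033/5 + 9116 = 119613/5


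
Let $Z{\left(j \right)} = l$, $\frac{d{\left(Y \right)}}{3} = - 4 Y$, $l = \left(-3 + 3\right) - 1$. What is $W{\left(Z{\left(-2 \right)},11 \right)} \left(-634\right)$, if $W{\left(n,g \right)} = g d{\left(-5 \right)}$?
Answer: $-418440$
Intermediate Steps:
$l = -1$ ($l = 0 - 1 = -1$)
$d{\left(Y \right)} = - 12 Y$ ($d{\left(Y \right)} = 3 \left(- 4 Y\right) = - 12 Y$)
$Z{\left(j \right)} = -1$
$W{\left(n,g \right)} = 60 g$ ($W{\left(n,g \right)} = g \left(\left(-12\right) \left(-5\right)\right) = g 60 = 60 g$)
$W{\left(Z{\left(-2 \right)},11 \right)} \left(-634\right) = 60 \cdot 11 \left(-634\right) = 660 \left(-634\right) = -418440$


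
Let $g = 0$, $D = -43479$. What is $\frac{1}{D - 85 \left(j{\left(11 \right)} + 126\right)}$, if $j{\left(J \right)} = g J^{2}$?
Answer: $- \frac{1}{54189} \approx -1.8454 \cdot 10^{-5}$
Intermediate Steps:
$j{\left(J \right)} = 0$ ($j{\left(J \right)} = 0 J^{2} = 0$)
$\frac{1}{D - 85 \left(j{\left(11 \right)} + 126\right)} = \frac{1}{-43479 - 85 \left(0 + 126\right)} = \frac{1}{-43479 - 10710} = \frac{1}{-54189} = - \frac{1}{54189}$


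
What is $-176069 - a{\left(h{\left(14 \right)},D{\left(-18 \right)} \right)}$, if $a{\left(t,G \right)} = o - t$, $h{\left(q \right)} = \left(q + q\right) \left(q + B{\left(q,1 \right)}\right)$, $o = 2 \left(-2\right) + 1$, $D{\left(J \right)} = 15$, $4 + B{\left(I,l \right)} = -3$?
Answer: $-175870$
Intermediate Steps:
$B{\left(I,l \right)} = -7$ ($B{\left(I,l \right)} = -4 - 3 = -7$)
$o = -3$ ($o = -4 + 1 = -3$)
$h{\left(q \right)} = 2 q \left(-7 + q\right)$ ($h{\left(q \right)} = \left(q + q\right) \left(q - 7\right) = 2 q \left(-7 + q\right)$)
$a{\left(t,G \right)} = -3 - t$
$-176069 - a{\left(h{\left(14 \right)},D{\left(-18 \right)} \right)} = -176069 - \left(-3 - 2 \cdot 14 \left(-7 + 14\right)\right) = -176069 - \left(-3 - 2 \cdot 14 \cdot 7\right) = -176069 - \left(-3 - 196\right) = -176069 - -199 = -176069 + 199 = -175870$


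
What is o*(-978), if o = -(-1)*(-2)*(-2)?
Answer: -3912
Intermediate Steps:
o = 4 (o = -1*2*(-2) = -2*(-2) = 4)
o*(-978) = 4*(-978) = -3912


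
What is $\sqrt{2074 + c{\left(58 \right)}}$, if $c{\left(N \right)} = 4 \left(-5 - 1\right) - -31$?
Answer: $\sqrt{2081} \approx 45.618$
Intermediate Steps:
$c{\left(N \right)} = 7$ ($c{\left(N \right)} = 4 \left(-6\right) + 31 = -24 + 31 = 7$)
$\sqrt{2074 + c{\left(58 \right)}} = \sqrt{2074 + 7} = \sqrt{2081}$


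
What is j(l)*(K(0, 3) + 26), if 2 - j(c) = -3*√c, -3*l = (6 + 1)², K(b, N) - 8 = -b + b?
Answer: 68 + 238*I*√3 ≈ 68.0 + 412.23*I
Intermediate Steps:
K(b, N) = 8 (K(b, N) = 8 + (-b + b) = 8 + 0 = 8)
l = -49/3 (l = -(6 + 1)²/3 = -⅓*7² = -⅓*49 = -49/3 ≈ -16.333)
j(c) = 2 + 3*√c (j(c) = 2 - (-3)*√c = 2 + 3*√c)
j(l)*(K(0, 3) + 26) = (2 + 3*√(-49/3))*(8 + 26) = (2 + 3*(7*I*√3/3))*34 = (2 + 7*I*√3)*34 = 68 + 238*I*√3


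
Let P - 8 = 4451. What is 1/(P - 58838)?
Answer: -1/54379 ≈ -1.8389e-5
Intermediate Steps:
P = 4459 (P = 8 + 4451 = 4459)
1/(P - 58838) = 1/(4459 - 58838) = 1/(-54379) = -1/54379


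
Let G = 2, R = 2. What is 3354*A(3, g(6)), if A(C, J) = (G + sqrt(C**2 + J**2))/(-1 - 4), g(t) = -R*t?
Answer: -6708/5 - 10062*sqrt(17)/5 ≈ -9638.9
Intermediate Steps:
g(t) = -2*t
A(C, J) = -2/5 - sqrt(C**2 + J**2)/5 (A(C, J) = (2 + sqrt(C**2 + J**2))/(-1 - 4) = (2 + sqrt(C**2 + J**2))/(-5) = (2 + sqrt(C**2 + J**2))*(-1/5) = -2/5 - sqrt(C**2 + J**2)/5)
3354*A(3, g(6)) = 3354*(-2/5 - sqrt(3**2 + (-2*6)**2)/5) = 3354*(-2/5 - sqrt(9 + (-12)**2)/5) = 3354*(-2/5 - sqrt(9 + 144)/5) = 3354*(-2/5 - 3*sqrt(17)/5) = -6708/5 - 10062*sqrt(17)/5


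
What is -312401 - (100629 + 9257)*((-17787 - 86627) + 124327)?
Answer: -2188472319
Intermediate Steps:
-312401 - (100629 + 9257)*((-17787 - 86627) + 124327) = -312401 - 109886*(-104414 + 124327) = -312401 - 109886*19913 = -312401 - 1*2188159918 = -312401 - 2188159918 = -2188472319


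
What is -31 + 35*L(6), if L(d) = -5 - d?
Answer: -416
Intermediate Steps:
-31 + 35*L(6) = -31 + 35*(-5 - 1*6) = -31 + 35*(-5 - 6) = -31 + 35*(-11) = -31 - 385 = -416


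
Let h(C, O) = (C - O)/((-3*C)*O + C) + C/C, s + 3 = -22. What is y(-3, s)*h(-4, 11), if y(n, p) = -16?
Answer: -113/8 ≈ -14.125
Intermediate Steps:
s = -25 (s = -3 - 22 = -25)
h(C, O) = 1 + (C - O)/(C - 3*C*O) (h(C, O) = (C - O)/(-3*C*O + C) + 1 = (C - O)/(C - 3*C*O) + 1 = 1 + (C - O)/(C - 3*C*O))
y(-3, s)*h(-4, 11) = -16*(11 - 2*(-4) + 3*(-4)*11)/((-4)*(-1 + 3*11)) = -(-4)*(11 + 8 - 132)/(-1 + 33) = -(-4)*(-113)/32 = -16*113/128 = -113/8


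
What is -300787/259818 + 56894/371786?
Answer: -48523155145/48298347474 ≈ -1.0047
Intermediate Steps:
-300787/259818 + 56894/371786 = -300787*1/259818 + 56894*(1/371786) = -300787/259818 + 28447/185893 = -48523155145/48298347474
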